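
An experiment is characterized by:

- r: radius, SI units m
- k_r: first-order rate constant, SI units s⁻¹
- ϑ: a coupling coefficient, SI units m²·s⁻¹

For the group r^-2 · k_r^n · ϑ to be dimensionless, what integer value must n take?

Balance the T exponent: (-1)·n from k_r, plus −2·(0) + (-1) = -1 from the rest, must sum to zero.
−n − 1 = 0, so n = -1.

-1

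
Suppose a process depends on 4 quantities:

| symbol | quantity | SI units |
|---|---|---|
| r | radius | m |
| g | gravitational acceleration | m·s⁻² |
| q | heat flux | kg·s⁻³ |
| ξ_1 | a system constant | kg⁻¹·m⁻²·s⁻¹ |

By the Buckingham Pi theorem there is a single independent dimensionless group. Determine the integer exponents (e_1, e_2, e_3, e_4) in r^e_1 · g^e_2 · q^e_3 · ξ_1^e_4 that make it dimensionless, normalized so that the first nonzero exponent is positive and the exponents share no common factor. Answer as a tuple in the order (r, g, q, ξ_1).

(4, -2, 1, 1)

M: e_1·(0) + e_2·(0) + e_3·(1) + e_4·(-1) = 0
L: e_1·(1) + e_2·(1) + e_3·(0) + e_4·(-2) = 0
T: e_1·(0) + e_2·(-2) + e_3·(-3) + e_4·(-1) = 0
Solving this homogeneous linear system for the smallest-integer solution (first nonzero entry positive) gives (4, -2, 1, 1).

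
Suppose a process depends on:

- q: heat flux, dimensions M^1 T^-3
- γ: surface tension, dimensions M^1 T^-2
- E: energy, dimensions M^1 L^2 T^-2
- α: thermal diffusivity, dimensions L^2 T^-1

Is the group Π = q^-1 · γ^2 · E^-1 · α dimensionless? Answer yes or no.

yes

Sum the exponent of each base dimension across the product:
  M: −[q]_M + 2·[γ]_M − [E]_M + [α]_M = −(1) + 2·(1) − (1) + (0) = 0
  L: −[q]_L + 2·[γ]_L − [E]_L + [α]_L = −(0) + 2·(0) − (2) + (2) = 0
  T: −[q]_T + 2·[γ]_T − [E]_T + [α]_T = −(-3) + 2·(-2) − (-2) + (-1) = 0
All base exponents vanish — dimensionless.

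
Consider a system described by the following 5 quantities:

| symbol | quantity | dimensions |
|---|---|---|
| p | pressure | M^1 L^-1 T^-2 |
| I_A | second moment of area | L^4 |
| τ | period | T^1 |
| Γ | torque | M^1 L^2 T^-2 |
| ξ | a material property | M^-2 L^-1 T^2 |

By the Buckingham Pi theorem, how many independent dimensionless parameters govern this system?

There are 5 variables and 3 base dimensions (M, L, T).
The dimension matrix has rank 3.
Independent dimensionless groups: 5 − 3 = 2.

2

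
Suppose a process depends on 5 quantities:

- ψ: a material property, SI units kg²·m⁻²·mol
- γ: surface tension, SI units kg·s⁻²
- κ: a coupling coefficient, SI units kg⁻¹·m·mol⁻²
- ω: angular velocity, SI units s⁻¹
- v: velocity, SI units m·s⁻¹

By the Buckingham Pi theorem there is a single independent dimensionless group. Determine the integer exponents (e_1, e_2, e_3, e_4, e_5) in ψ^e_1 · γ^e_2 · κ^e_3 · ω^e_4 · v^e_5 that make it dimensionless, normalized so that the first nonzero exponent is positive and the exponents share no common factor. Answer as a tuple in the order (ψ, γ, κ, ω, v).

M: e_1·(2) + e_2·(1) + e_3·(-1) + e_4·(0) + e_5·(0) = 0
L: e_1·(-2) + e_2·(0) + e_3·(1) + e_4·(0) + e_5·(1) = 0
T: e_1·(0) + e_2·(-2) + e_3·(0) + e_4·(-1) + e_5·(-1) = 0
N: e_1·(1) + e_2·(0) + e_3·(-2) + e_4·(0) + e_5·(0) = 0
Solving this homogeneous linear system for the smallest-integer solution (first nonzero entry positive) gives (2, -3, 1, 3, 3).

(2, -3, 1, 3, 3)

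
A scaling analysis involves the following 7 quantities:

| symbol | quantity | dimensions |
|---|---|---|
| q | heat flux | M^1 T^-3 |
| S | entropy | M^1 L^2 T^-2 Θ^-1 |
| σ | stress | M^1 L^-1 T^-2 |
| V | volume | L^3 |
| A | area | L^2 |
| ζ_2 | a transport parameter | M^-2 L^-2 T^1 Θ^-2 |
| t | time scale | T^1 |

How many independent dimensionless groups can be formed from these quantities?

There are 7 variables and 4 base dimensions (M, L, T, Θ).
The dimension matrix has rank 4.
Independent dimensionless groups: 7 − 4 = 3.

3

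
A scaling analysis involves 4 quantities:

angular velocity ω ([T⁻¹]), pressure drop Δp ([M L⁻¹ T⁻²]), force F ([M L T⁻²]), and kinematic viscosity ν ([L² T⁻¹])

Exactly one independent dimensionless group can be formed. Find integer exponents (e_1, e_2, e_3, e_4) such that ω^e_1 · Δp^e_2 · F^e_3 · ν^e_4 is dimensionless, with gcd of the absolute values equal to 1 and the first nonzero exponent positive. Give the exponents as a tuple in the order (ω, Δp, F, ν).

(1, -1, 1, -1)

M: e_1·(0) + e_2·(1) + e_3·(1) + e_4·(0) = 0
L: e_1·(0) + e_2·(-1) + e_3·(1) + e_4·(2) = 0
T: e_1·(-1) + e_2·(-2) + e_3·(-2) + e_4·(-1) = 0
Solving this homogeneous linear system for the smallest-integer solution (first nonzero entry positive) gives (1, -1, 1, -1).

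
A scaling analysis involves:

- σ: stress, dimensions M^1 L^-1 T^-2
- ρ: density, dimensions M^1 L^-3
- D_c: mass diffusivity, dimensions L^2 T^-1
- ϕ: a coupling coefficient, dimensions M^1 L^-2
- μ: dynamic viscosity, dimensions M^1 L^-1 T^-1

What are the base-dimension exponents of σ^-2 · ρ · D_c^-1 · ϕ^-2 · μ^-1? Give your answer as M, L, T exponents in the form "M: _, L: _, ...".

M: -4, L: 2, T: 6

Collect each base-dimension exponent across the product:
  M: −2·(1) + (1) − (0) − 2·(1) − (1) = -4
  L: −2·(-1) + (-3) − (2) − 2·(-2) − (-1) = 2
  T: −2·(-2) + (0) − (-1) − 2·(0) − (-1) = 6
So the dimensions are [M⁻⁴ L² T⁶].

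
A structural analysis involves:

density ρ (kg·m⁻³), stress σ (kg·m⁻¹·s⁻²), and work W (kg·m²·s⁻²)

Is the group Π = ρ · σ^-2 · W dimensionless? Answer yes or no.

Sum the exponent of each base dimension across the product:
  M: [ρ]_M − 2·[σ]_M + [W]_M = (1) − 2·(1) + (1) = 0
  L: [ρ]_L − 2·[σ]_L + [W]_L = (-3) − 2·(-1) + (2) = 1
  T: [ρ]_T − 2·[σ]_T + [W]_T = (0) − 2·(-2) + (-2) = 2
Net dimensions [L T²] ≠ [1] — not dimensionless.

no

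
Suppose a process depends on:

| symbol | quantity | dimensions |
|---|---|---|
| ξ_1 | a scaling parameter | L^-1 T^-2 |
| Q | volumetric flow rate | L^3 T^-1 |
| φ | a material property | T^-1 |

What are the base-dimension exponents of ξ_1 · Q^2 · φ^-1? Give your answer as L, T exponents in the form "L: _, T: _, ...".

L: 5, T: -3

Collect each base-dimension exponent across the product:
  L: (-1) + 2·(3) − (0) = 5
  T: (-2) + 2·(-1) − (-1) = -3
So the dimensions are [L⁵ T⁻³].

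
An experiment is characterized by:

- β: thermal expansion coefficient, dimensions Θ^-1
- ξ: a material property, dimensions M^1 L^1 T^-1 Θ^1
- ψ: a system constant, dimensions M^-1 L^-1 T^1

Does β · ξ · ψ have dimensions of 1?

yes

Sum the exponent of each base dimension across the product:
  M: [β]_M + [ξ]_M + [ψ]_M = (0) + (1) + (-1) = 0
  L: [β]_L + [ξ]_L + [ψ]_L = (0) + (1) + (-1) = 0
  T: [β]_T + [ξ]_T + [ψ]_T = (0) + (-1) + (1) = 0
  Θ: [β]_Θ + [ξ]_Θ + [ψ]_Θ = (-1) + (1) + (0) = 0
All base exponents vanish — dimensionless.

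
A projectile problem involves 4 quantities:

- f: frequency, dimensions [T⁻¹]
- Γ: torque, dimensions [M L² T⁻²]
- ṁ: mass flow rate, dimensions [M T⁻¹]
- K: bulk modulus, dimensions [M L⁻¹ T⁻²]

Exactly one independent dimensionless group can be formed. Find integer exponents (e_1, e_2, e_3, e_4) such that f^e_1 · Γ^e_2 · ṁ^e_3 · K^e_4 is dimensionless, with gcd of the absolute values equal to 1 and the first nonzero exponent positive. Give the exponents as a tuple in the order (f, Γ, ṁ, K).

(3, -1, 3, -2)

M: e_1·(0) + e_2·(1) + e_3·(1) + e_4·(1) = 0
L: e_1·(0) + e_2·(2) + e_3·(0) + e_4·(-1) = 0
T: e_1·(-1) + e_2·(-2) + e_3·(-1) + e_4·(-2) = 0
Solving this homogeneous linear system for the smallest-integer solution (first nonzero entry positive) gives (3, -1, 3, -2).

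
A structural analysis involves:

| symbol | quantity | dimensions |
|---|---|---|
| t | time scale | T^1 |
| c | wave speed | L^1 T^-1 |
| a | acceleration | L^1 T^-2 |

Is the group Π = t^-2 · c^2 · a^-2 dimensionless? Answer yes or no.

Sum the exponent of each base dimension across the product:
  L: −2·[t]_L + 2·[c]_L − 2·[a]_L = −2·(0) + 2·(1) − 2·(1) = 0
  T: −2·[t]_T + 2·[c]_T − 2·[a]_T = −2·(1) + 2·(-1) − 2·(-2) = 0
All base exponents vanish — dimensionless.

yes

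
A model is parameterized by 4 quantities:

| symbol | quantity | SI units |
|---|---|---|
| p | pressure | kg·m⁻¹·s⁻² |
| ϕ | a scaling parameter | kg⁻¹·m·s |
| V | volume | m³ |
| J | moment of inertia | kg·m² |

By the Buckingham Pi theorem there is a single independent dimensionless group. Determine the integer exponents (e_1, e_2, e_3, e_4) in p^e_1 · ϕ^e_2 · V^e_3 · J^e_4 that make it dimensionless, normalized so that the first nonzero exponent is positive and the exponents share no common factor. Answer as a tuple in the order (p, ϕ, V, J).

(1, 2, -1, 1)

M: e_1·(1) + e_2·(-1) + e_3·(0) + e_4·(1) = 0
L: e_1·(-1) + e_2·(1) + e_3·(3) + e_4·(2) = 0
T: e_1·(-2) + e_2·(1) + e_3·(0) + e_4·(0) = 0
Solving this homogeneous linear system for the smallest-integer solution (first nonzero entry positive) gives (1, 2, -1, 1).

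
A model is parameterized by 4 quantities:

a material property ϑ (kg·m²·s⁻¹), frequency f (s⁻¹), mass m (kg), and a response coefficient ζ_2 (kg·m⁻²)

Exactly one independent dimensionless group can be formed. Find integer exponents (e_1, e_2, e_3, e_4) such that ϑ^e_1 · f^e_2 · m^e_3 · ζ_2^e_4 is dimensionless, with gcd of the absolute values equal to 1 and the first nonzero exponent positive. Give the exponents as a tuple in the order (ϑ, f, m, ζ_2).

(1, -1, -2, 1)

M: e_1·(1) + e_2·(0) + e_3·(1) + e_4·(1) = 0
L: e_1·(2) + e_2·(0) + e_3·(0) + e_4·(-2) = 0
T: e_1·(-1) + e_2·(-1) + e_3·(0) + e_4·(0) = 0
Solving this homogeneous linear system for the smallest-integer solution (first nonzero entry positive) gives (1, -1, -2, 1).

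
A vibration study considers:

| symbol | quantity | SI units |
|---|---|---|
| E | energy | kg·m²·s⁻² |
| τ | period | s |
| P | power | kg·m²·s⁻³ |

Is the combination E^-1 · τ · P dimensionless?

yes

Sum the exponent of each base dimension across the product:
  M: −[E]_M + [τ]_M + [P]_M = −(1) + (0) + (1) = 0
  L: −[E]_L + [τ]_L + [P]_L = −(2) + (0) + (2) = 0
  T: −[E]_T + [τ]_T + [P]_T = −(-2) + (1) + (-3) = 0
All base exponents vanish — dimensionless.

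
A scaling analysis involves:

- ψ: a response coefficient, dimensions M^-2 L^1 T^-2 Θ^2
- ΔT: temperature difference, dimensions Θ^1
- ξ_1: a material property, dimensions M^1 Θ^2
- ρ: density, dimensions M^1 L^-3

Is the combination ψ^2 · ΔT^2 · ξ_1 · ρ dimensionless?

Sum the exponent of each base dimension across the product:
  M: 2·[ψ]_M + 2·[ΔT]_M + [ξ_1]_M + [ρ]_M = 2·(-2) + 2·(0) + (1) + (1) = -2
  L: 2·[ψ]_L + 2·[ΔT]_L + [ξ_1]_L + [ρ]_L = 2·(1) + 2·(0) + (0) + (-3) = -1
  T: 2·[ψ]_T + 2·[ΔT]_T + [ξ_1]_T + [ρ]_T = 2·(-2) + 2·(0) + (0) + (0) = -4
  Θ: 2·[ψ]_Θ + 2·[ΔT]_Θ + [ξ_1]_Θ + [ρ]_Θ = 2·(2) + 2·(1) + (2) + (0) = 8
Net dimensions [M⁻² L⁻¹ T⁻⁴ Θ⁸] ≠ [1] — not dimensionless.

no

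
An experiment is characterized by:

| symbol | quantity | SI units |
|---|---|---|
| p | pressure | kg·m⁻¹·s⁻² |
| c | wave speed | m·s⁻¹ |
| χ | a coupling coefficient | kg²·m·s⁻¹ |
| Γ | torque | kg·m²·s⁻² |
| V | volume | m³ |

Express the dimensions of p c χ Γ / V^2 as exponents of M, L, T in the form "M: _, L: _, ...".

M: 4, L: -3, T: -6

Collect each base-dimension exponent across the product:
  M: (1) + (0) + (2) + (1) − 2·(0) = 4
  L: (-1) + (1) + (1) + (2) − 2·(3) = -3
  T: (-2) + (-1) + (-1) + (-2) − 2·(0) = -6
So the dimensions are [M⁴ L⁻³ T⁻⁶].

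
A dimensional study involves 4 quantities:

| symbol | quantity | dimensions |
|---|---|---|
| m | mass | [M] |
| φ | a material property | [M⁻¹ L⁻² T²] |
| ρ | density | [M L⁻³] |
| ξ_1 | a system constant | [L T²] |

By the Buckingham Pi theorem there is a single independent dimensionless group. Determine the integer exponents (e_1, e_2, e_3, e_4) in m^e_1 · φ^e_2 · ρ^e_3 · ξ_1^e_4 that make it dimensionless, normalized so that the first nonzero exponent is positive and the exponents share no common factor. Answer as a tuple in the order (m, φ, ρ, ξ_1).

M: e_1·(1) + e_2·(-1) + e_3·(1) + e_4·(0) = 0
L: e_1·(0) + e_2·(-2) + e_3·(-3) + e_4·(1) = 0
T: e_1·(0) + e_2·(2) + e_3·(0) + e_4·(2) = 0
Solving this homogeneous linear system for the smallest-integer solution (first nonzero entry positive) gives (2, 1, -1, -1).

(2, 1, -1, -1)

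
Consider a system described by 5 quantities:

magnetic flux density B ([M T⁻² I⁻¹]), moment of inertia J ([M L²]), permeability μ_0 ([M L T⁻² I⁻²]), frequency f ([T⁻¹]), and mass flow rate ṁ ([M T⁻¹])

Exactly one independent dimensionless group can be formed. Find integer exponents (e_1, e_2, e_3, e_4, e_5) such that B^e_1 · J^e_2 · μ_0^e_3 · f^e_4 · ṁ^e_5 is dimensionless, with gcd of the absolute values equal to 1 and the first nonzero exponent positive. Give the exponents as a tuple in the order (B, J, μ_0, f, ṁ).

(4, 1, -2, -1, -3)

M: e_1·(1) + e_2·(1) + e_3·(1) + e_4·(0) + e_5·(1) = 0
L: e_1·(0) + e_2·(2) + e_3·(1) + e_4·(0) + e_5·(0) = 0
T: e_1·(-2) + e_2·(0) + e_3·(-2) + e_4·(-1) + e_5·(-1) = 0
I: e_1·(-1) + e_2·(0) + e_3·(-2) + e_4·(0) + e_5·(0) = 0
Solving this homogeneous linear system for the smallest-integer solution (first nonzero entry positive) gives (4, 1, -2, -1, -3).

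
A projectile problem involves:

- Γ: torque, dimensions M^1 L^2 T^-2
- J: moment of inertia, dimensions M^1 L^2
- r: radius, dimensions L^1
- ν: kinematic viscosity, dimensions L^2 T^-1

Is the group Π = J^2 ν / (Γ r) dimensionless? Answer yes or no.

no

Sum the exponent of each base dimension across the product:
  M: −[Γ]_M + 2·[J]_M − [r]_M + [ν]_M = −(1) + 2·(1) − (0) + (0) = 1
  L: −[Γ]_L + 2·[J]_L − [r]_L + [ν]_L = −(2) + 2·(2) − (1) + (2) = 3
  T: −[Γ]_T + 2·[J]_T − [r]_T + [ν]_T = −(-2) + 2·(0) − (0) + (-1) = 1
Net dimensions [M L³ T] ≠ [1] — not dimensionless.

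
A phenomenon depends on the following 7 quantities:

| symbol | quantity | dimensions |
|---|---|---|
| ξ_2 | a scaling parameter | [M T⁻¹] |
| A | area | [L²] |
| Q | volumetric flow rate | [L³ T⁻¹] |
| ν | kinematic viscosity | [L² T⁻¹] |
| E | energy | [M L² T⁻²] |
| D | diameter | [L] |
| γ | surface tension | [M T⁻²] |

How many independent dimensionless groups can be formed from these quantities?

There are 7 variables and 3 base dimensions (M, L, T).
The dimension matrix has rank 3.
Independent dimensionless groups: 7 − 3 = 4.

4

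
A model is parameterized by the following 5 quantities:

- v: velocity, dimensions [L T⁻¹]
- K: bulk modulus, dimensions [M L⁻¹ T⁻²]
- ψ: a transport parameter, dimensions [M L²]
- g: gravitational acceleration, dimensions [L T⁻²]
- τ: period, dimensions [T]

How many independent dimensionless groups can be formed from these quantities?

There are 5 variables and 3 base dimensions (M, L, T).
The dimension matrix has rank 3.
Independent dimensionless groups: 5 − 3 = 2.

2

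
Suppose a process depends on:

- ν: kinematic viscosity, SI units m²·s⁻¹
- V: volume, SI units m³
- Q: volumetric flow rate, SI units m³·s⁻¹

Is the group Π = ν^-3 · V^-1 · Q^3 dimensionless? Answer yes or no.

yes

Sum the exponent of each base dimension across the product:
  M: −3·[ν]_M − [V]_M + 3·[Q]_M = −3·(0) − (0) + 3·(0) = 0
  L: −3·[ν]_L − [V]_L + 3·[Q]_L = −3·(2) − (3) + 3·(3) = 0
  T: −3·[ν]_T − [V]_T + 3·[Q]_T = −3·(-1) − (0) + 3·(-1) = 0
All base exponents vanish — dimensionless.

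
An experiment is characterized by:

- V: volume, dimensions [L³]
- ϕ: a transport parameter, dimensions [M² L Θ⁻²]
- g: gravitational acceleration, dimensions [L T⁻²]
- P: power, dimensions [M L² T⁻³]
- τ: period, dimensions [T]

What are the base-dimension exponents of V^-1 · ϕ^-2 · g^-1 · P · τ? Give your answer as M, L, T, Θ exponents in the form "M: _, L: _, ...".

M: -3, L: -4, T: 0, Θ: 4

Collect each base-dimension exponent across the product:
  M: −(0) − 2·(2) − (0) + (1) + (0) = -3
  L: −(3) − 2·(1) − (1) + (2) + (0) = -4
  T: −(0) − 2·(0) − (-2) + (-3) + (1) = 0
  Θ: −(0) − 2·(-2) − (0) + (0) + (0) = 4
So the dimensions are [M⁻³ L⁻⁴ Θ⁴].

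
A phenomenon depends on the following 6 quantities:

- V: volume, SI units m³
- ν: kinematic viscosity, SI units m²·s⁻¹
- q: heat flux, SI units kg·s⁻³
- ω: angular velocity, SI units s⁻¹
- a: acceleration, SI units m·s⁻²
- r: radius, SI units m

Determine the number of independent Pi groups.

There are 6 variables and 3 base dimensions (M, L, T).
The dimension matrix has rank 3.
Independent dimensionless groups: 6 − 3 = 3.

3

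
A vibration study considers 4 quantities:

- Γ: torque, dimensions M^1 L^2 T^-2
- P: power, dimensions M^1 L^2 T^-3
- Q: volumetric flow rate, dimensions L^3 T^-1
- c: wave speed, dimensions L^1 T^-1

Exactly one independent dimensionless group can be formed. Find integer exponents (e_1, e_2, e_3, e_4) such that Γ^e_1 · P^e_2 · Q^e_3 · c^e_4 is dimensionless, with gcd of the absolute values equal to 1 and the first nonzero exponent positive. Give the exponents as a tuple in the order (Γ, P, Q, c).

(2, -2, -1, 3)

M: e_1·(1) + e_2·(1) + e_3·(0) + e_4·(0) = 0
L: e_1·(2) + e_2·(2) + e_3·(3) + e_4·(1) = 0
T: e_1·(-2) + e_2·(-3) + e_3·(-1) + e_4·(-1) = 0
Solving this homogeneous linear system for the smallest-integer solution (first nonzero entry positive) gives (2, -2, -1, 3).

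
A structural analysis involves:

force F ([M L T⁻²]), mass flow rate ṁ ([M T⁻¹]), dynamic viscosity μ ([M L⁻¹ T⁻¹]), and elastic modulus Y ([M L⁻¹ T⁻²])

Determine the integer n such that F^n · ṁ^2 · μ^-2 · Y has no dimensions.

Balance the M exponent: (1)·n from F, plus 2·(1) − 2·(1) + (1) = 1 from the rest, must sum to zero.
n + 1 = 0, so n = -1.

-1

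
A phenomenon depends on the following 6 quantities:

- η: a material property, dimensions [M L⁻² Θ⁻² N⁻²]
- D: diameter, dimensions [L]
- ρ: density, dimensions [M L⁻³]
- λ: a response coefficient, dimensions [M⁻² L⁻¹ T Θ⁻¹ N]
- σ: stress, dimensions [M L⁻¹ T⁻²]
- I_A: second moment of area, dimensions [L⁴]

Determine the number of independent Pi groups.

There are 6 variables and 5 base dimensions (M, L, T, Θ, N).
The dimension matrix has rank 5.
Independent dimensionless groups: 6 − 5 = 1.

1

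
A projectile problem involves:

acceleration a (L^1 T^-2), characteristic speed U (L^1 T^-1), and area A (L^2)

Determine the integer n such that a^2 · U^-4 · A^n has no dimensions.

1

Balance the L exponent: (2)·n from A, plus 2·(1) − 4·(1) = -2 from the rest, must sum to zero.
2n − 2 = 0, so n = 1.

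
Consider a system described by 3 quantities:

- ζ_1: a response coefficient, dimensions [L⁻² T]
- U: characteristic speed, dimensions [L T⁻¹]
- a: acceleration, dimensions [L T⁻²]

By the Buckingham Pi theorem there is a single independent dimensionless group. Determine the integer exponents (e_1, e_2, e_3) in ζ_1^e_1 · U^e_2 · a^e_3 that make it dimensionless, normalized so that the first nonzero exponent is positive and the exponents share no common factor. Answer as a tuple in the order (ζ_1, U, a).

L: e_1·(-2) + e_2·(1) + e_3·(1) = 0
T: e_1·(1) + e_2·(-1) + e_3·(-2) = 0
Solving this homogeneous linear system for the smallest-integer solution (first nonzero entry positive) gives (1, 3, -1).

(1, 3, -1)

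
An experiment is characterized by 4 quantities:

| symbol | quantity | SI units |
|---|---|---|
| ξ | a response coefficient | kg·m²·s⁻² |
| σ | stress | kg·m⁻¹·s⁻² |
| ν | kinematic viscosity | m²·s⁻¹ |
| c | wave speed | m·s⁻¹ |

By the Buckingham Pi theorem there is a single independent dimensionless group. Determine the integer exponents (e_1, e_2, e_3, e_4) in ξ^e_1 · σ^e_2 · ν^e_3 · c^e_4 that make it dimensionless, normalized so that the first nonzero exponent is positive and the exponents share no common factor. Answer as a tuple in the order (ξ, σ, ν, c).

(1, -1, -3, 3)

M: e_1·(1) + e_2·(1) + e_3·(0) + e_4·(0) = 0
L: e_1·(2) + e_2·(-1) + e_3·(2) + e_4·(1) = 0
T: e_1·(-2) + e_2·(-2) + e_3·(-1) + e_4·(-1) = 0
Solving this homogeneous linear system for the smallest-integer solution (first nonzero entry positive) gives (1, -1, -3, 3).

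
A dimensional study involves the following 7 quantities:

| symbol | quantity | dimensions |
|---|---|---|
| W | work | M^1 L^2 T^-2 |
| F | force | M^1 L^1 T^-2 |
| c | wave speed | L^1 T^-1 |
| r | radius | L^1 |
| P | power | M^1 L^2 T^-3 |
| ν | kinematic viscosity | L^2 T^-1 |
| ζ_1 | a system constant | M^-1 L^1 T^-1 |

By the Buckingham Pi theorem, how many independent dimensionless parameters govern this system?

There are 7 variables and 3 base dimensions (M, L, T).
The dimension matrix has rank 3.
Independent dimensionless groups: 7 − 3 = 4.

4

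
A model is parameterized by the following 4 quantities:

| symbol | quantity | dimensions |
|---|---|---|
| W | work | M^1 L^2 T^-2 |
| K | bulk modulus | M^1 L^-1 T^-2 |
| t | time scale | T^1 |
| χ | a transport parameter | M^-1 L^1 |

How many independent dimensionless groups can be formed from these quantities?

There are 4 variables and 3 base dimensions (M, L, T).
The dimension matrix has rank 3.
Independent dimensionless groups: 4 − 3 = 1.

1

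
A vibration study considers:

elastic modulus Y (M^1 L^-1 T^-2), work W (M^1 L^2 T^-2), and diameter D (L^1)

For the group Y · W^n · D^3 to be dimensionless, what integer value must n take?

-1

Balance the M exponent: (1)·n from W, plus (1) + 3·(0) = 1 from the rest, must sum to zero.
n + 1 = 0, so n = -1.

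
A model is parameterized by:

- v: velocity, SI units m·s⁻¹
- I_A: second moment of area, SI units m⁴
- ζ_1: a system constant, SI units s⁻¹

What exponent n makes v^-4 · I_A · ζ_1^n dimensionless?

4

Balance the T exponent: (-1)·n from ζ_1, plus −4·(-1) + (0) = 4 from the rest, must sum to zero.
−n + 4 = 0, so n = 4.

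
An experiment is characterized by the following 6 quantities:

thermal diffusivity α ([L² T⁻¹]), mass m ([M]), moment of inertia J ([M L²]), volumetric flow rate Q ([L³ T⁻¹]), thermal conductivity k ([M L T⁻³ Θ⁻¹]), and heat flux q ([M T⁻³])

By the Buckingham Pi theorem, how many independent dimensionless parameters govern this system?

2

There are 6 variables and 4 base dimensions (M, L, T, Θ).
The dimension matrix has rank 4.
Independent dimensionless groups: 6 − 4 = 2.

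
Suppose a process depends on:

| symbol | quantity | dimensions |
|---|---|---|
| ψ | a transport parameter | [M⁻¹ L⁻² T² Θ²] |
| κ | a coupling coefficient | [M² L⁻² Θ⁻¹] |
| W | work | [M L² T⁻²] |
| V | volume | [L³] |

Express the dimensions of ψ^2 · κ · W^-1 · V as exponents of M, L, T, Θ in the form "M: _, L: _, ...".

M: -1, L: -5, T: 6, Θ: 3

Collect each base-dimension exponent across the product:
  M: 2·(-1) + (2) − (1) + (0) = -1
  L: 2·(-2) + (-2) − (2) + (3) = -5
  T: 2·(2) + (0) − (-2) + (0) = 6
  Θ: 2·(2) + (-1) − (0) + (0) = 3
So the dimensions are [M⁻¹ L⁻⁵ T⁶ Θ³].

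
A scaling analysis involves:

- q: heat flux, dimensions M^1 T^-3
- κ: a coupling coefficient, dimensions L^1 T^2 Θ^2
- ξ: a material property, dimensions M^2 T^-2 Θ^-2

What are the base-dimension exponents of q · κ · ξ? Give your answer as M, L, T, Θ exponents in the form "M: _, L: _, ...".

M: 3, L: 1, T: -3, Θ: 0

Collect each base-dimension exponent across the product:
  M: (1) + (0) + (2) = 3
  L: (0) + (1) + (0) = 1
  T: (-3) + (2) + (-2) = -3
  Θ: (0) + (2) + (-2) = 0
So the dimensions are [M³ L T⁻³].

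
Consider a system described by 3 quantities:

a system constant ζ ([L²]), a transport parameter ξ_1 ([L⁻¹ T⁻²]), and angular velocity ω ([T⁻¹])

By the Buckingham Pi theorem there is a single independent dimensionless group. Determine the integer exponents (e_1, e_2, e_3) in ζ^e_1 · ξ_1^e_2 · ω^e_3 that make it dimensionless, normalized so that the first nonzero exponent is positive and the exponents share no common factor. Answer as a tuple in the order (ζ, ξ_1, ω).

(1, 2, -4)

L: e_1·(2) + e_2·(-1) + e_3·(0) = 0
T: e_1·(0) + e_2·(-2) + e_3·(-1) = 0
Solving this homogeneous linear system for the smallest-integer solution (first nonzero entry positive) gives (1, 2, -4).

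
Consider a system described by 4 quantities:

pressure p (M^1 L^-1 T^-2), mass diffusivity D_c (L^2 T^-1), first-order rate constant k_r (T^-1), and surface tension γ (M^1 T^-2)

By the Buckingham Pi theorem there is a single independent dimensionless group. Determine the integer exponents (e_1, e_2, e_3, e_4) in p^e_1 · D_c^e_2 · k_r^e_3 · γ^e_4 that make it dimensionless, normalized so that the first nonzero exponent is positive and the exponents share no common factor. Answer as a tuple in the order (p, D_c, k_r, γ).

M: e_1·(1) + e_2·(0) + e_3·(0) + e_4·(1) = 0
L: e_1·(-1) + e_2·(2) + e_3·(0) + e_4·(0) = 0
T: e_1·(-2) + e_2·(-1) + e_3·(-1) + e_4·(-2) = 0
Solving this homogeneous linear system for the smallest-integer solution (first nonzero entry positive) gives (2, 1, -1, -2).

(2, 1, -1, -2)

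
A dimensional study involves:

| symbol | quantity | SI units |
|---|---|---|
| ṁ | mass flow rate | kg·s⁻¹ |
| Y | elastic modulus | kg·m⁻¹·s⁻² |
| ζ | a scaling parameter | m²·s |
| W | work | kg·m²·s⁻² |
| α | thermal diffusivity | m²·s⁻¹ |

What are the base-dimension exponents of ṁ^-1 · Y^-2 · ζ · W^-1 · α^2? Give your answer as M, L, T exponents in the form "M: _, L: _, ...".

M: -4, L: 6, T: 6

Collect each base-dimension exponent across the product:
  M: −(1) − 2·(1) + (0) − (1) + 2·(0) = -4
  L: −(0) − 2·(-1) + (2) − (2) + 2·(2) = 6
  T: −(-1) − 2·(-2) + (1) − (-2) + 2·(-1) = 6
So the dimensions are [M⁻⁴ L⁶ T⁶].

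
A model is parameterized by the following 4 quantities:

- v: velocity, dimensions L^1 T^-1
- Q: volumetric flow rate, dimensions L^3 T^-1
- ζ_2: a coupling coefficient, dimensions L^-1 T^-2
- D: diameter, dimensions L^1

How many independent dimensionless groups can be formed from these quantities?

There are 4 variables and 2 base dimensions (L, T).
The dimension matrix has rank 2.
Independent dimensionless groups: 4 − 2 = 2.

2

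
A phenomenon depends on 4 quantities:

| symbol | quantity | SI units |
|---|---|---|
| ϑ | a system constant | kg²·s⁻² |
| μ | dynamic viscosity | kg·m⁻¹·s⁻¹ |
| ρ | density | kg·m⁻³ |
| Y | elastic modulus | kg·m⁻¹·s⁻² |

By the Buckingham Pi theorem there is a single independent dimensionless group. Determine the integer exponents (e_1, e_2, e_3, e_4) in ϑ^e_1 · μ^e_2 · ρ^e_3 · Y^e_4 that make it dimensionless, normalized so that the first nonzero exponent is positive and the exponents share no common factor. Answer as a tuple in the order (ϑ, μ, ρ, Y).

(1, -4, 1, 1)

M: e_1·(2) + e_2·(1) + e_3·(1) + e_4·(1) = 0
L: e_1·(0) + e_2·(-1) + e_3·(-3) + e_4·(-1) = 0
T: e_1·(-2) + e_2·(-1) + e_3·(0) + e_4·(-2) = 0
Solving this homogeneous linear system for the smallest-integer solution (first nonzero entry positive) gives (1, -4, 1, 1).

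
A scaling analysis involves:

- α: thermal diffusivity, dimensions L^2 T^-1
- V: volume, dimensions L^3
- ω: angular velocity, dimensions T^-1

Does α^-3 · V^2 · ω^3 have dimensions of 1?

yes

Sum the exponent of each base dimension across the product:
  L: −3·[α]_L + 2·[V]_L + 3·[ω]_L = −3·(2) + 2·(3) + 3·(0) = 0
  T: −3·[α]_T + 2·[V]_T + 3·[ω]_T = −3·(-1) + 2·(0) + 3·(-1) = 0
All base exponents vanish — dimensionless.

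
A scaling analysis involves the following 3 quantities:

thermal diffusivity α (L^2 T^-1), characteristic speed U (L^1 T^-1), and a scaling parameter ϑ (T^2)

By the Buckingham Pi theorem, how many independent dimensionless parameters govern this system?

1

There are 3 variables and 2 base dimensions (L, T).
The dimension matrix has rank 2.
Independent dimensionless groups: 3 − 2 = 1.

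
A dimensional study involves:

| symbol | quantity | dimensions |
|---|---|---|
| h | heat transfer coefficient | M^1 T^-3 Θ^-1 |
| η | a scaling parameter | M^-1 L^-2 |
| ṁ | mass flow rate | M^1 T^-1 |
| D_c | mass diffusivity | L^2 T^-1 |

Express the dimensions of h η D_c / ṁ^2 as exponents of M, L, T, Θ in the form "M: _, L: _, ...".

Collect each base-dimension exponent across the product:
  M: (1) + (-1) − 2·(1) + (0) = -2
  L: (0) + (-2) − 2·(0) + (2) = 0
  T: (-3) + (0) − 2·(-1) + (-1) = -2
  Θ: (-1) + (0) − 2·(0) + (0) = -1
So the dimensions are [M⁻² T⁻² Θ⁻¹].

M: -2, L: 0, T: -2, Θ: -1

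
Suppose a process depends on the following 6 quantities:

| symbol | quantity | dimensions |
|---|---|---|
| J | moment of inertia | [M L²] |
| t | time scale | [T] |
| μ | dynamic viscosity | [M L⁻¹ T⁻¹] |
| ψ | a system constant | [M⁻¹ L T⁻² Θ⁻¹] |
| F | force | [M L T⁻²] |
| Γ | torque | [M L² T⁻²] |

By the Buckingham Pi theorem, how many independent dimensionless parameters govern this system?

2

There are 6 variables and 4 base dimensions (M, L, T, Θ).
The dimension matrix has rank 4.
Independent dimensionless groups: 6 − 4 = 2.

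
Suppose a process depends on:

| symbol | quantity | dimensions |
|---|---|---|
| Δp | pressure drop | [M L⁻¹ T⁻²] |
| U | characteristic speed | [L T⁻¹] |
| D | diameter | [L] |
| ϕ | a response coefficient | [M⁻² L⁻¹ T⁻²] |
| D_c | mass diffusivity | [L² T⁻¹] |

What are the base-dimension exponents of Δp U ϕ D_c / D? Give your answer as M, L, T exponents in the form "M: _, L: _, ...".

M: -1, L: 0, T: -6

Collect each base-dimension exponent across the product:
  M: (1) + (0) − (0) + (-2) + (0) = -1
  L: (-1) + (1) − (1) + (-1) + (2) = 0
  T: (-2) + (-1) − (0) + (-2) + (-1) = -6
So the dimensions are [M⁻¹ T⁻⁶].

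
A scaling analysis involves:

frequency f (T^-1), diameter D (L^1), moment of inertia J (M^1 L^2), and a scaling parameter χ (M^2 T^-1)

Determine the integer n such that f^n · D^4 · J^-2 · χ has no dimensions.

-1

Balance the T exponent: (-1)·n from f, plus 4·(0) − 2·(0) + (-1) = -1 from the rest, must sum to zero.
−n − 1 = 0, so n = -1.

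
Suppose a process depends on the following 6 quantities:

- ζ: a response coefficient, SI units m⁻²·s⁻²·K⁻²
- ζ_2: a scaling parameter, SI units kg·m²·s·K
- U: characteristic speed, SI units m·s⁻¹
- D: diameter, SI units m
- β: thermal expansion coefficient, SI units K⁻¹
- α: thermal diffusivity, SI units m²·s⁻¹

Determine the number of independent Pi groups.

There are 6 variables and 4 base dimensions (M, L, T, Θ).
The dimension matrix has rank 4.
Independent dimensionless groups: 6 − 4 = 2.

2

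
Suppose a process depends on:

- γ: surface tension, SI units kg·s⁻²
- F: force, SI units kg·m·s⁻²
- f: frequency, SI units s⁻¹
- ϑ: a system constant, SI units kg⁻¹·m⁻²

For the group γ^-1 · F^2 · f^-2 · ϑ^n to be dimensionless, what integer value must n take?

1

Balance the M exponent: (-1)·n from ϑ, plus −(1) + 2·(1) − 2·(0) = 1 from the rest, must sum to zero.
−n + 1 = 0, so n = 1.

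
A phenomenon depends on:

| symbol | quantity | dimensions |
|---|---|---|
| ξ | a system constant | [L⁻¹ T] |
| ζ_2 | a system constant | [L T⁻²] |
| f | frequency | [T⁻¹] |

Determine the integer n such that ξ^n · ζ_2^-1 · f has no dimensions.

-1

Balance the L exponent: (-1)·n from ξ, plus −(1) + (0) = -1 from the rest, must sum to zero.
−n − 1 = 0, so n = -1.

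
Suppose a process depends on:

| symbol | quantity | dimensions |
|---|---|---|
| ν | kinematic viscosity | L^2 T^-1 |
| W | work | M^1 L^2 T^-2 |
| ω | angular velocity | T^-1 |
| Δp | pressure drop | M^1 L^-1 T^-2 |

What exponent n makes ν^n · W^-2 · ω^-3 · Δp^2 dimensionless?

3

Balance the L exponent: (2)·n from ν, plus −2·(2) − 3·(0) + 2·(-1) = -6 from the rest, must sum to zero.
2n − 6 = 0, so n = 3.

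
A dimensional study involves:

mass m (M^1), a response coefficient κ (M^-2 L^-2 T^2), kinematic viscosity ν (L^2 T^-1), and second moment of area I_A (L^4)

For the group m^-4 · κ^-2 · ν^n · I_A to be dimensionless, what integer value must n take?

Balance the L exponent: (2)·n from ν, plus −4·(0) − 2·(-2) + (4) = 8 from the rest, must sum to zero.
2n + 8 = 0, so n = -4.

-4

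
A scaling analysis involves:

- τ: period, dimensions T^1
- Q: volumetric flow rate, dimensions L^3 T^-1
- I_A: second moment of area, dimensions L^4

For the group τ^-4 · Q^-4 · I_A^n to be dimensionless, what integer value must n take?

Balance the L exponent: (4)·n from I_A, plus −4·(0) − 4·(3) = -12 from the rest, must sum to zero.
4n − 12 = 0, so n = 3.

3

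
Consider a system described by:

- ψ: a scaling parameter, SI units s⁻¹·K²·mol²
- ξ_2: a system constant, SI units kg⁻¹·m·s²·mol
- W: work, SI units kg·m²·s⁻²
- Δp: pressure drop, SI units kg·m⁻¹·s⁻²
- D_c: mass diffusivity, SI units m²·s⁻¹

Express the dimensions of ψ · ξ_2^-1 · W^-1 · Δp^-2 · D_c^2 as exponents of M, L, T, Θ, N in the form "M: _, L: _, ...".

M: -2, L: 3, T: 1, Θ: 2, N: 1

Collect each base-dimension exponent across the product:
  M: (0) − (-1) − (1) − 2·(1) + 2·(0) = -2
  L: (0) − (1) − (2) − 2·(-1) + 2·(2) = 3
  T: (-1) − (2) − (-2) − 2·(-2) + 2·(-1) = 1
  Θ: (2) − (0) − (0) − 2·(0) + 2·(0) = 2
  N: (2) − (1) − (0) − 2·(0) + 2·(0) = 1
So the dimensions are [M⁻² L³ T Θ² N].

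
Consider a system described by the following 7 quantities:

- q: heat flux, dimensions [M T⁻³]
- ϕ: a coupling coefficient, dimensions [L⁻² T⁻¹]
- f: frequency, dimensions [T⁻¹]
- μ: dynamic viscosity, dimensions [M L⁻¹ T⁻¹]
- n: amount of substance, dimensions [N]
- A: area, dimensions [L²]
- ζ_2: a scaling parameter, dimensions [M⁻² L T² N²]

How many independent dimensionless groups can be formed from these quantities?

There are 7 variables and 4 base dimensions (M, L, T, N).
The dimension matrix has rank 4.
Independent dimensionless groups: 7 − 4 = 3.

3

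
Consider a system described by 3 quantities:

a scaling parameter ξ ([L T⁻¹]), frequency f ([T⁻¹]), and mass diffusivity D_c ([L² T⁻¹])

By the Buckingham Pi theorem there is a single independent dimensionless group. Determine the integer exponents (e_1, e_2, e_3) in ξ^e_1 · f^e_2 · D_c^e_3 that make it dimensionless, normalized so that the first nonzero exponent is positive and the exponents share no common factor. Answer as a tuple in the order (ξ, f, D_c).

L: e_1·(1) + e_2·(0) + e_3·(2) = 0
T: e_1·(-1) + e_2·(-1) + e_3·(-1) = 0
Solving this homogeneous linear system for the smallest-integer solution (first nonzero entry positive) gives (2, -1, -1).

(2, -1, -1)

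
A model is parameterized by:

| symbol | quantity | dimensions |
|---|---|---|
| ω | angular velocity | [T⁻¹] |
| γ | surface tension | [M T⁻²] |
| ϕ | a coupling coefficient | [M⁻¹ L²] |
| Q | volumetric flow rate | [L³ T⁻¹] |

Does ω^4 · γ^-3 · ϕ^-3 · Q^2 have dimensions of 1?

yes

Sum the exponent of each base dimension across the product:
  M: 4·[ω]_M − 3·[γ]_M − 3·[ϕ]_M + 2·[Q]_M = 4·(0) − 3·(1) − 3·(-1) + 2·(0) = 0
  L: 4·[ω]_L − 3·[γ]_L − 3·[ϕ]_L + 2·[Q]_L = 4·(0) − 3·(0) − 3·(2) + 2·(3) = 0
  T: 4·[ω]_T − 3·[γ]_T − 3·[ϕ]_T + 2·[Q]_T = 4·(-1) − 3·(-2) − 3·(0) + 2·(-1) = 0
All base exponents vanish — dimensionless.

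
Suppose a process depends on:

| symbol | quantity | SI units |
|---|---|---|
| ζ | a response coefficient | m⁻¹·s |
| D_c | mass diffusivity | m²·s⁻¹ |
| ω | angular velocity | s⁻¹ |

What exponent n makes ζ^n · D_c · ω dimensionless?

Balance the L exponent: (-1)·n from ζ, plus (2) + (0) = 2 from the rest, must sum to zero.
−n + 2 = 0, so n = 2.

2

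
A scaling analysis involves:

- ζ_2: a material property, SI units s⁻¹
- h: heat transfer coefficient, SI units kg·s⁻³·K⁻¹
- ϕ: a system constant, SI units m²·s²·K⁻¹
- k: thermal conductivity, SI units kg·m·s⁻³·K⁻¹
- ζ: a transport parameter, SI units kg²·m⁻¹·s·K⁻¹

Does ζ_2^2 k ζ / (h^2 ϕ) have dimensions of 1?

no

Sum the exponent of each base dimension across the product:
  M: 2·[ζ_2]_M − 2·[h]_M − [ϕ]_M + [k]_M + [ζ]_M = 2·(0) − 2·(1) − (0) + (1) + (2) = 1
  L: 2·[ζ_2]_L − 2·[h]_L − [ϕ]_L + [k]_L + [ζ]_L = 2·(0) − 2·(0) − (2) + (1) + (-1) = -2
  T: 2·[ζ_2]_T − 2·[h]_T − [ϕ]_T + [k]_T + [ζ]_T = 2·(-1) − 2·(-3) − (2) + (-3) + (1) = 0
  Θ: 2·[ζ_2]_Θ − 2·[h]_Θ − [ϕ]_Θ + [k]_Θ + [ζ]_Θ = 2·(0) − 2·(-1) − (-1) + (-1) + (-1) = 1
Net dimensions [M L⁻² Θ] ≠ [1] — not dimensionless.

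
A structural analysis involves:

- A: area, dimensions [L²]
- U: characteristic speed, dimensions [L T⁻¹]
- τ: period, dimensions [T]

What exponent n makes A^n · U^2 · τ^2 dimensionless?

Balance the L exponent: (2)·n from A, plus 2·(1) + 2·(0) = 2 from the rest, must sum to zero.
2n + 2 = 0, so n = -1.

-1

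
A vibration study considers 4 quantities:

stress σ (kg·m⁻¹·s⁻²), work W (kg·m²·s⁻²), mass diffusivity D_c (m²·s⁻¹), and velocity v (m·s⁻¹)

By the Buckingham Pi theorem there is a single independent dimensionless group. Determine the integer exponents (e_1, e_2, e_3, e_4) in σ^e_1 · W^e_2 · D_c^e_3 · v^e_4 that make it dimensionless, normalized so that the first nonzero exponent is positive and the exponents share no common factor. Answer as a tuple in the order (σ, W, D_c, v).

M: e_1·(1) + e_2·(1) + e_3·(0) + e_4·(0) = 0
L: e_1·(-1) + e_2·(2) + e_3·(2) + e_4·(1) = 0
T: e_1·(-2) + e_2·(-2) + e_3·(-1) + e_4·(-1) = 0
Solving this homogeneous linear system for the smallest-integer solution (first nonzero entry positive) gives (1, -1, 3, -3).

(1, -1, 3, -3)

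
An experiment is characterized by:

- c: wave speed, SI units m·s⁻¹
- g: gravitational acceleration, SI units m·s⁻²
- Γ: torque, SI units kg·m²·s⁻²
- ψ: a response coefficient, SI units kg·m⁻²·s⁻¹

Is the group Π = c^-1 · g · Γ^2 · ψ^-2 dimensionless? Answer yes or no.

no

Sum the exponent of each base dimension across the product:
  M: −[c]_M + [g]_M + 2·[Γ]_M − 2·[ψ]_M = −(0) + (0) + 2·(1) − 2·(1) = 0
  L: −[c]_L + [g]_L + 2·[Γ]_L − 2·[ψ]_L = −(1) + (1) + 2·(2) − 2·(-2) = 8
  T: −[c]_T + [g]_T + 2·[Γ]_T − 2·[ψ]_T = −(-1) + (-2) + 2·(-2) − 2·(-1) = -3
Net dimensions [L⁸ T⁻³] ≠ [1] — not dimensionless.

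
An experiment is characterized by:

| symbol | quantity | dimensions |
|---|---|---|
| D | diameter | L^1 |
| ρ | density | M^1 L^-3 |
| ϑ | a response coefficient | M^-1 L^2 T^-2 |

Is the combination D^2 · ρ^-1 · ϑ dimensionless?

no

Sum the exponent of each base dimension across the product:
  M: 2·[D]_M − [ρ]_M + [ϑ]_M = 2·(0) − (1) + (-1) = -2
  L: 2·[D]_L − [ρ]_L + [ϑ]_L = 2·(1) − (-3) + (2) = 7
  T: 2·[D]_T − [ρ]_T + [ϑ]_T = 2·(0) − (0) + (-2) = -2
Net dimensions [M⁻² L⁷ T⁻²] ≠ [1] — not dimensionless.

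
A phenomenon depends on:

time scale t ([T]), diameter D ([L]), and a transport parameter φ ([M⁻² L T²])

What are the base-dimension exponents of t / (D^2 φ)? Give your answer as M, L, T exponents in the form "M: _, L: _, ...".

M: 2, L: -3, T: -1

Collect each base-dimension exponent across the product:
  M: (0) − 2·(0) − (-2) = 2
  L: (0) − 2·(1) − (1) = -3
  T: (1) − 2·(0) − (2) = -1
So the dimensions are [M² L⁻³ T⁻¹].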